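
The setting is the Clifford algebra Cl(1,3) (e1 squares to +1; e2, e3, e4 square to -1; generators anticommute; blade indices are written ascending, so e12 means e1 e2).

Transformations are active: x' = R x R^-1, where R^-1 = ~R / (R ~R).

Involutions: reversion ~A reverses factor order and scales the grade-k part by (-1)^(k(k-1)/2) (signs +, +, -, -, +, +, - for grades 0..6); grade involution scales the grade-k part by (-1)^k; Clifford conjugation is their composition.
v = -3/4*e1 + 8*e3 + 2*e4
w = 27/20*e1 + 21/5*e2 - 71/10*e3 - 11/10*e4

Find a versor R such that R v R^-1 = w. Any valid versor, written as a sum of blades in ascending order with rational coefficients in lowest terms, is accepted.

R = v + w = 3/5*e1 + 21/5*e2 + 9/10*e3 + 9/10*e4 works: the equal norms (-1079/16) guarantee its sandwich swaps v into w.
Answer: 3/5*e1 + 21/5*e2 + 9/10*e3 + 9/10*e4


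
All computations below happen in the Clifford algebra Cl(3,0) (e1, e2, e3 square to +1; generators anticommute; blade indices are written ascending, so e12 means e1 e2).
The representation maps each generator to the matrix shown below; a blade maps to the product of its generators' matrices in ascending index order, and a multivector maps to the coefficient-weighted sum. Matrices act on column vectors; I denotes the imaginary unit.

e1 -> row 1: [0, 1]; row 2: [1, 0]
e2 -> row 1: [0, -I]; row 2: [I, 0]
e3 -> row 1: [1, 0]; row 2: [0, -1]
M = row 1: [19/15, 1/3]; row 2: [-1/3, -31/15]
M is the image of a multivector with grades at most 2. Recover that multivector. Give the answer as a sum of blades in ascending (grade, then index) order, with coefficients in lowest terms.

Method: 1, rho(e1), rho(e2), rho(e3) form a trace-orthogonal basis of the 2x2 complex matrices (tr(X Y) = 2 if X = Y, else 0), so M = m0*1 + m1*rho(e1) + m2*rho(e2) + m3*rho(e3) with m0 = tr(M)/2 = -2/5, m1 = tr(M rho(e1))/2 = 0, m2 = tr(M rho(e2))/2 = I/3, m3 = tr(M rho(e3))/2 = 5/3.
Multiplying table entries, the bivector images are rho(e12) = I*rho(e3), rho(e13) = -I*rho(e2), rho(e23) = I*rho(e1); with real blade coefficients the real parts of m0..m3 are the coefficients of 1, e1, e2, e3 and the imaginary parts give the bivectors (e23: Im m1, e13: -Im m2, e12: Im m3).
Answer: -2/5 + 5/3*e3 - 1/3*e13


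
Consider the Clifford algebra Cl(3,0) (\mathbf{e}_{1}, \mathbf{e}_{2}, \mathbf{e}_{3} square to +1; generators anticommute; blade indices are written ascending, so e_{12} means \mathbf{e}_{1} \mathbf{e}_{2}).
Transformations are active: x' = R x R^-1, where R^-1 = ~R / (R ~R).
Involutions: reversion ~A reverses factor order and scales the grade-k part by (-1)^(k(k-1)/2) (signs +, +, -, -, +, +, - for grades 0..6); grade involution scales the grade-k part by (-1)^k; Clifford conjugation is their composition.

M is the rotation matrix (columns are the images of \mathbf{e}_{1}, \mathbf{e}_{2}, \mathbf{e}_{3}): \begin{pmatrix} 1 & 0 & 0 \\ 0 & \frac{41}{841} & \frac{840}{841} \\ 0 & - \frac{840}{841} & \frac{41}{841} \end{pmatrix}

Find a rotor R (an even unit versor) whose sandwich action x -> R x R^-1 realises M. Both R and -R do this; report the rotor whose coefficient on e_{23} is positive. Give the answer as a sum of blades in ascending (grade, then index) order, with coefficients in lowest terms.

Method: write R = a + b12*e_{12} + b13*e_{13} + b23*e_{23} with a^2 + b12^2 + b13^2 + b23^2 = 1 (so R^-1 = ~R). Expanding the columns R e_j ~R gives tr M = 4a^2 - 1 and, from the antisymmetric part, M21 - M12 = -4a*b12, M13 - M31 = 4a*b13, M32 - M23 = -4a*b23.
Here tr M = \frac{923}{841}, so a^2 = (1 + tr M)/4 = \frac{441}{841} and a = ±\frac{21}{29}. Taking a = \frac{21}{29}: M21 - M12 = 0, M13 - M31 = 0, M32 - M23 = -\frac{1680}{841}, giving b12 = 0, b13 = 0, b23 = \frac{20}{29}, i.e. R = \frac{21}{29} + \frac{20}{29} e_{23}.
Its e_{23} coefficient is already positive.
Answer: \frac{21}{29} + \frac{20}{29} e_{23}. Note: both R and -R realise this M (trace \frac{923}{841}); the covering map identifies them, and the e_{23}-coefficient sign is the tie-breaker.


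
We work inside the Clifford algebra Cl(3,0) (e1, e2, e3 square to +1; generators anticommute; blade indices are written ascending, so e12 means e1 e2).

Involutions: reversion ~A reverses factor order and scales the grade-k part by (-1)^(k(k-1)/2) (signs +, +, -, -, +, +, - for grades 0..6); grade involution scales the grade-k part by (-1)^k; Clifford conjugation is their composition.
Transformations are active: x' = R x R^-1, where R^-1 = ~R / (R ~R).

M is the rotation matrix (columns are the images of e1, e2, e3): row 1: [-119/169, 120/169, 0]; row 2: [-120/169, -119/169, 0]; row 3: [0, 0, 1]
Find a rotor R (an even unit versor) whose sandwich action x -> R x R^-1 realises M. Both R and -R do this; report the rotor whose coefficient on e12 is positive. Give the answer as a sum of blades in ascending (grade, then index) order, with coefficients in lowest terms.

Method: write R = a + b12*e12 + b13*e13 + b23*e23 with a^2 + b12^2 + b13^2 + b23^2 = 1 (so R^-1 = ~R). Expanding the columns R e_j ~R gives tr M = 4a^2 - 1 and, from the antisymmetric part, M21 - M12 = -4a*b12, M13 - M31 = 4a*b13, M32 - M23 = -4a*b23.
Here tr M = -69/169, so a^2 = (1 + tr M)/4 = 25/169 and a = ±5/13. Taking a = 5/13: M21 - M12 = -240/169, M13 - M31 = 0, M32 - M23 = 0, giving b12 = 12/13, b13 = 0, b23 = 0, i.e. R = 5/13 + 12/13*e12.
Its e12 coefficient is already positive.
Answer: 5/13 + 12/13*e12. Sheet selection: the two-to-one cover makes ±R indistinguishable at the matrix level (trace -69/169), so uniqueness comes from the required sign on e12.


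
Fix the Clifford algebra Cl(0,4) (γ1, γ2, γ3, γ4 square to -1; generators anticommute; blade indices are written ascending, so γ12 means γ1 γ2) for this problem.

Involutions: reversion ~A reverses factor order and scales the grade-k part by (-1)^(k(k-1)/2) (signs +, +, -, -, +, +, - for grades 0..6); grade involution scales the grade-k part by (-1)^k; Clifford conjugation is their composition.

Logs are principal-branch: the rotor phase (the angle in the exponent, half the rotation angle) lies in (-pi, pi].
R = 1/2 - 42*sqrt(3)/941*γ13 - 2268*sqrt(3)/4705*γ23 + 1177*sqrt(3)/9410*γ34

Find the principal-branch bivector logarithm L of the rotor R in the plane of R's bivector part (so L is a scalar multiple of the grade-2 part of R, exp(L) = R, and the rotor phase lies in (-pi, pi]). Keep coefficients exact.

The scalar part of R is 1/2, so the principal-branch rotor phase is pinned; divide the bivector part by its sine to get the unit plane — L is the phase times that plane.
Concretely: cos(phase) = 1/2 gives phase = ±pi/3, and since phase/sin(phase) is even the sign is immaterial: L = (phase/sin(phase)) * <R>_2 = (2*sqrt(3)*pi/9) * <R>_2.
Answer: -28*pi/941*γ13 - 1512*pi/4705*γ23 + 1177*pi/14115*γ34


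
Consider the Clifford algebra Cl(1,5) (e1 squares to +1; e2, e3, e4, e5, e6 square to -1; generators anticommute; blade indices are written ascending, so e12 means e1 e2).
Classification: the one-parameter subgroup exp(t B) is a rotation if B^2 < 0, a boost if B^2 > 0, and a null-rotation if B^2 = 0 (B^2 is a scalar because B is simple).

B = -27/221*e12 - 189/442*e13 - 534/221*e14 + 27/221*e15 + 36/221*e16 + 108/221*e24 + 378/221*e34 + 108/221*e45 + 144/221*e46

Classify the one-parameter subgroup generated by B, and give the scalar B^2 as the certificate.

B^2 term by term: the squares give (-27/221)^2*(e12)^2 + (-189/442)^2*(e13)^2 + (-534/221)^2*(e14)^2 + (27/221)^2*(e15)^2 + (36/221)^2*(e16)^2 + (108/221)^2*(e24)^2 + (378/221)^2*(e34)^2 + (108/221)^2*(e45)^2 + (144/221)^2*(e46)^2 = 729/48841*(+1) + 35721/195364*(+1) + 285156/48841*(+1) + 729/48841*(+1) + 1296/48841*(+1) + 11664/48841*(-1) + 142884/48841*(-1) + 11664/48841*(-1) + 20736/48841*(-1) = 9/4 (each basis 2-blade squares to minus the product of its generators' squares); cross terms between blades sharing an index anticommute and cancel; the commuting (index-disjoint) pairs give grade-4 terms 2*c*c'*(blade product), which cancel blade by blade — e1234: -20412/48841 + 20412/48841 = 0; e1245: -5832/48841 + 5832/48841 = 0; e1246: -7776/48841 + 7776/48841 = 0; e1345: -20412/48841 + 20412/48841 = 0; e1346: -27216/48841 + 27216/48841 = 0; e1456: -7776/48841 + 7776/48841 = 0 — confirming B is simple. So B^2 = 9/4.
Answer: boost, certificate B^2 = 9/4. B^2 = 9/4 is basis-independent, so its sign is the whole story.


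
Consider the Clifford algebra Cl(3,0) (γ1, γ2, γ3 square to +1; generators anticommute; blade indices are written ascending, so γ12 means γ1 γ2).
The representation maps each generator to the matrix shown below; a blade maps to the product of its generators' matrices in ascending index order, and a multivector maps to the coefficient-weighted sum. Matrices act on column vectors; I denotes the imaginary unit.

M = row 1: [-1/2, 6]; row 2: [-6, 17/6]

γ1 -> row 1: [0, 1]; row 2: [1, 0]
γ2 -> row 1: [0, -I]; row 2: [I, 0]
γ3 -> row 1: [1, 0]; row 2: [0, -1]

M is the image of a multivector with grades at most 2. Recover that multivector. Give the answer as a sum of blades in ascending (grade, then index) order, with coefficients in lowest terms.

Method: 1, rho(γ1), rho(γ2), rho(γ3) form a trace-orthogonal basis of the 2x2 complex matrices (tr(X Y) = 2 if X = Y, else 0), so M = m0*1 + m1*rho(γ1) + m2*rho(γ2) + m3*rho(γ3) with m0 = tr(M)/2 = 7/6, m1 = tr(M rho(γ1))/2 = 0, m2 = tr(M rho(γ2))/2 = 6*I, m3 = tr(M rho(γ3))/2 = -5/3.
Multiplying table entries, the bivector images are rho(γ12) = I*rho(γ3), rho(γ13) = -I*rho(γ2), rho(γ23) = I*rho(γ1); with real blade coefficients the real parts of m0..m3 are the coefficients of 1, γ1, γ2, γ3 and the imaginary parts give the bivectors (γ23: Im m1, γ13: -Im m2, γ12: Im m3).
Answer: 7/6 - 5/3*γ3 - 6*γ13


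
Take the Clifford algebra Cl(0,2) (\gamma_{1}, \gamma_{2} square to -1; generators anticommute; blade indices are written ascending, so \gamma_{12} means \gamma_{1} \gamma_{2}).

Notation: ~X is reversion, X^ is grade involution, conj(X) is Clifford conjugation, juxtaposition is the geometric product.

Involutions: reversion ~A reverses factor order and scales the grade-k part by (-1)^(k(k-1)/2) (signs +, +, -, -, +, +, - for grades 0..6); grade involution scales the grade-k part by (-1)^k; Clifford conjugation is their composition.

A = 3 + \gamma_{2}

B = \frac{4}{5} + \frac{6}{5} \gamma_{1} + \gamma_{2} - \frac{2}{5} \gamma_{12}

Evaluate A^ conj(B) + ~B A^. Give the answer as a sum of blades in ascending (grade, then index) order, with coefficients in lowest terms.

first term: \frac{7}{5} - 4 \gamma_{1} - \frac{19}{5} \gamma_{2}
second term: \frac{17}{5} + 4 \gamma_{1} + \frac{11}{5} \gamma_{2}
Answer: \frac{24}{5} - \frac{8}{5} \gamma_{2}


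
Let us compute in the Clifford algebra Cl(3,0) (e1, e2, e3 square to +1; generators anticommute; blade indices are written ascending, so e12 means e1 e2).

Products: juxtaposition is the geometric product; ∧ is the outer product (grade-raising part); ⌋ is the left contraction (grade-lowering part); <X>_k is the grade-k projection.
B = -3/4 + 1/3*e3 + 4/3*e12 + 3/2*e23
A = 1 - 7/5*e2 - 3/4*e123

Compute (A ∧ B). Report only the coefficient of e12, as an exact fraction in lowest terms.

step 1: -3/4 + 21/20*e2 + 1/3*e3 + 4/3*e12 + 31/30*e23 + 9/16*e123
Answer: 4/3


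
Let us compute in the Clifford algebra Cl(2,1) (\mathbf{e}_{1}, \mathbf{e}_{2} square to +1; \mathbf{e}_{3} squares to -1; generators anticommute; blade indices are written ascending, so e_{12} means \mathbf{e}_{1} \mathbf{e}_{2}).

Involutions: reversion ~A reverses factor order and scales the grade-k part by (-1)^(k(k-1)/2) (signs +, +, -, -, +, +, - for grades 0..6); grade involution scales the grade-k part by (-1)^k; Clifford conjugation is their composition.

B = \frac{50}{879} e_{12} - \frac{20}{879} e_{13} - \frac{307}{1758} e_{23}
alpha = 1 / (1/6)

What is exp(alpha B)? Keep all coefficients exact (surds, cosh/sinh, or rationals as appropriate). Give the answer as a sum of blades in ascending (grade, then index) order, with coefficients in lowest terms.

B^2 term by term: the squares give (\frac{50}{879})^2*(e_{12})^2 + (-\frac{20}{879})^2*(e_{13})^2 + (-\frac{307}{1758})^2*(e_{23})^2 = \frac{2500}{772641}*(-1) + \frac{400}{772641}*(+1) + \frac{94249}{3090564}*(+1) = \frac{1}{36} (each basis 2-blade squares to minus the product of its generators' squares); cross terms between blades sharing an index anticommute and cancel. So B^2 = \frac{1}{36}.
B^2 = \frac{1}{36} — B^2 > 0, so the exponential closes hyperbolically: l = \frac{1}{6}, alpha*l = 1, so exp(alpha B) = cosh(1) + (sinh(1)/(\frac{1}{6}))*B = \cosh{\left(1 \right)} + (6 \sinh{\left(1 \right)})*B.
Answer: \cosh{\left(1 \right)} + \frac{100 \sinh{\left(1 \right)}}{293} e_{12} - \frac{40 \sinh{\left(1 \right)}}{293} e_{13} - \frac{307 \sinh{\left(1 \right)}}{293} e_{23}


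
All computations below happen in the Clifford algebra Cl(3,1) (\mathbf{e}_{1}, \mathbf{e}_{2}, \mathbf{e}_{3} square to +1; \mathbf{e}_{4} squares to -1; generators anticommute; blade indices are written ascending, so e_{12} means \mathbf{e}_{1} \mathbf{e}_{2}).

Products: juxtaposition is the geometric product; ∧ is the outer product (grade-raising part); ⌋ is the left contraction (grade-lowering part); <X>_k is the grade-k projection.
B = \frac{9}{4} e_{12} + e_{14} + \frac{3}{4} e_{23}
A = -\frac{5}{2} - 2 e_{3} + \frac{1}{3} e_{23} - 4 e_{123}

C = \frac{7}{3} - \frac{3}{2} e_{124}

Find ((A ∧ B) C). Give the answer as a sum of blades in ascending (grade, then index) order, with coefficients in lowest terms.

step 1: -\frac{45}{8} e_{12} - \frac{5}{2} e_{14} - \frac{15}{8} e_{23} - \frac{9}{2} e_{123} + 2 e_{134} + \frac{1}{3} e_{1234}
step 2: -\frac{15}{4} e_{2} - \frac{1}{2} e_{3} - \frac{135}{16} e_{4} - \frac{105}{8} e_{12} - \frac{35}{6} e_{14} - \frac{11}{8} e_{23} - \frac{27}{4} e_{34} - \frac{21}{2} e_{123} + \frac{89}{48} e_{134} + \frac{7}{9} e_{1234}
Answer: -\frac{15}{4} e_{2} - \frac{1}{2} e_{3} - \frac{135}{16} e_{4} - \frac{105}{8} e_{12} - \frac{35}{6} e_{14} - \frac{11}{8} e_{23} - \frac{27}{4} e_{34} - \frac{21}{2} e_{123} + \frac{89}{48} e_{134} + \frac{7}{9} e_{1234}


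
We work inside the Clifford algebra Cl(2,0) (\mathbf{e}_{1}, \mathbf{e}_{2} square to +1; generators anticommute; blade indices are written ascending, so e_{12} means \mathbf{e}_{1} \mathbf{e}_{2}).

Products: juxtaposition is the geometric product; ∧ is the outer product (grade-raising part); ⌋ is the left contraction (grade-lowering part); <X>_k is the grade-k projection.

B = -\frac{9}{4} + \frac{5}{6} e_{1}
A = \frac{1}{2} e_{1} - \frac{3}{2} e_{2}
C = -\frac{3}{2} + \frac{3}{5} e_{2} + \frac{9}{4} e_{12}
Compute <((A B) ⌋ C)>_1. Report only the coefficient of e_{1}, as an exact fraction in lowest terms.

step 1: \frac{5}{12} - \frac{9}{8} e_{1} + \frac{27}{8} e_{2} + \frac{5}{4} e_{12}
step 2: -\frac{113}{80} - \frac{243}{32} e_{1} - \frac{73}{32} e_{2} + \frac{15}{16} e_{12}
step 3: -\frac{243}{32} e_{1} - \frac{73}{32} e_{2}
Answer: -\frac{243}{32}


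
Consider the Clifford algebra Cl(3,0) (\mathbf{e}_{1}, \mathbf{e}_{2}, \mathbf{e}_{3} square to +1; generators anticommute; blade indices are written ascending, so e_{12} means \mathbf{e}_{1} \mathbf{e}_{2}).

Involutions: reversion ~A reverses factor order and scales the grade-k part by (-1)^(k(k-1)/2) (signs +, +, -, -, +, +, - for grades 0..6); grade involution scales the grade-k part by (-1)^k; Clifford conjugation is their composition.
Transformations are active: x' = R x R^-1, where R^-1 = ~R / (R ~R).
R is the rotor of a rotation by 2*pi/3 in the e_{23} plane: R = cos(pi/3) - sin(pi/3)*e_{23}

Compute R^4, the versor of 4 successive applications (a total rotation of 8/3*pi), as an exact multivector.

Because a rotor carries half the rotation angle, composing 4 copies of this e_{23}-plane rotor multiplies the phase: 4*(pi/3) = \frac{4 \pi}{3}, hence R^4 = cos(\frac{4 \pi}{3}) - sin(\frac{4 \pi}{3})*e_{23}.
cos(\frac{4 \pi}{3}) = - \frac{1}{2} and sin(\frac{4 \pi}{3}) = - \frac{\sqrt{3}}{2}, so R^4 = -\frac{1}{2} + \frac{\sqrt{3}}{2} e_{23}. The net rotation is 2/3*pi (after discarding 1 full turn, each of which contributes a factor -1 to the rotor); the rotor keeps the half-angle phase exactly.
Answer: -\frac{1}{2} + \frac{\sqrt{3}}{2} e_{23}


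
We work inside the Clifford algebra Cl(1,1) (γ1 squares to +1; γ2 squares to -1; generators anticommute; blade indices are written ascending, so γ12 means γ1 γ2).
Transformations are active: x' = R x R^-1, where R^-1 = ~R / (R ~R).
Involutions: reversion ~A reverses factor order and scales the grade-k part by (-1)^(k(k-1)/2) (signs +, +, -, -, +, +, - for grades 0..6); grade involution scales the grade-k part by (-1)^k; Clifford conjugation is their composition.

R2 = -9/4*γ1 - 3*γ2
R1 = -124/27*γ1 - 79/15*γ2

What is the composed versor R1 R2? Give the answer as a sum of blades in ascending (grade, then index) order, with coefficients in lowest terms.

Distribute over the terms of R1 (each basis-blade product reordered to ascending indices, repeated generators contracted through their squares):
(-124/27*γ1) R2 = 31/3 + 124/9*γ12
(-79/15*γ2) R2 = -79/5 - 237/20*γ12
Summing the partial products and collecting blades:
Answer: -82/15 + 347/180*γ12


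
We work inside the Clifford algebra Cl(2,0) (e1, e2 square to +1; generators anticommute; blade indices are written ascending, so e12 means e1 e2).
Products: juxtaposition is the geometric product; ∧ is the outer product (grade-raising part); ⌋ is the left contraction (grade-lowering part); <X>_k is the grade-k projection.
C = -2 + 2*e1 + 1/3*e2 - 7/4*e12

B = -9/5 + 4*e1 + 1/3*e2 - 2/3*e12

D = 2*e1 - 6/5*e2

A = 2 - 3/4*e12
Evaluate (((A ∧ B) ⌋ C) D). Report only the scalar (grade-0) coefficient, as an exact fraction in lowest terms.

step 1: -18/5 + 8*e1 + 2/3*e2 + 1/60*e12
step 2: 3377/144 - 181/30*e1 - 76/5*e2 + 63/10*e12
step 3: 463/75 + 70817/1800*e1 - 4889/120*e2 + 941/25*e12
Answer: 463/75


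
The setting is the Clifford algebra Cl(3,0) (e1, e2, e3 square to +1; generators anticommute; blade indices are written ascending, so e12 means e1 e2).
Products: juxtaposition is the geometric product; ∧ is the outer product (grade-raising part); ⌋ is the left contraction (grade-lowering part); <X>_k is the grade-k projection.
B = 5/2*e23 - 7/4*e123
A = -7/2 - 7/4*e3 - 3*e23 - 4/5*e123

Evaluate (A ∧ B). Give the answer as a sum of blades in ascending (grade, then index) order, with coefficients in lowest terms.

step 1: -35/4*e23 + 49/8*e123
Answer: -35/4*e23 + 49/8*e123


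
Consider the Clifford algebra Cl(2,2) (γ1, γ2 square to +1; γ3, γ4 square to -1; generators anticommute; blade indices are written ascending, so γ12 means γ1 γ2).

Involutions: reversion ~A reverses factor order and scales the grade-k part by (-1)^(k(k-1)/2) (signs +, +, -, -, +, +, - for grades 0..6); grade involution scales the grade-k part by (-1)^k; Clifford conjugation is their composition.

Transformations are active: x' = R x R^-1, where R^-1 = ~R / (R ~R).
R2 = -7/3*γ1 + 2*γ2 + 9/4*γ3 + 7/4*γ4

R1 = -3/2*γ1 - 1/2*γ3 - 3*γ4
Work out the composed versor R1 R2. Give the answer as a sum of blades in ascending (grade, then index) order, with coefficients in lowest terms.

Distribute over the terms of R1 (each basis-blade product reordered to ascending indices, repeated generators contracted through their squares):
(-3/2*γ1) R2 = 7/2 - 3*γ12 - 27/8*γ13 - 21/8*γ14
(-1/2*γ3) R2 = 9/8 - 7/6*γ13 + γ23 - 7/8*γ34
(-3*γ4) R2 = 21/4 - 7*γ14 + 6*γ24 + 27/4*γ34
Summing the partial products and collecting blades:
Answer: 79/8 - 3*γ12 - 109/24*γ13 - 77/8*γ14 + γ23 + 6*γ24 + 47/8*γ34


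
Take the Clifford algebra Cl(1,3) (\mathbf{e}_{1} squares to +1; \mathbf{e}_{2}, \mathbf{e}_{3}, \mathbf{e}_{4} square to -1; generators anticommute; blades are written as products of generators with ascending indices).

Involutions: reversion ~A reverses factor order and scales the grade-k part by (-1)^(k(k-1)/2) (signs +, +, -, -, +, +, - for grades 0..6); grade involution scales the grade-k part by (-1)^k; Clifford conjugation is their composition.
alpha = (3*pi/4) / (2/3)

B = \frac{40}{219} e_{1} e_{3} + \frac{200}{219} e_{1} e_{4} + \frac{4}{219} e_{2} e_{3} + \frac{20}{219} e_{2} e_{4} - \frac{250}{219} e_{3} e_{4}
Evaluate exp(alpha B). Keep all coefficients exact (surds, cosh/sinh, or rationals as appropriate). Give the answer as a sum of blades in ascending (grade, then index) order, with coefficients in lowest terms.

B^2 term by term: the squares give (\frac{40}{219})^2*(e_{1} e_{3})^2 + (\frac{200}{219})^2*(e_{1} e_{4})^2 + (\frac{4}{219})^2*(e_{2} e_{3})^2 + (\frac{20}{219})^2*(e_{2} e_{4})^2 + (-\frac{250}{219})^2*(e_{3} e_{4})^2 = \frac{1600}{47961}*(+1) + \frac{40000}{47961}*(+1) + \frac{16}{47961}*(-1) + \frac{400}{47961}*(-1) + \frac{62500}{47961}*(-1) = -\frac{4}{9} (each basis 2-blade squares to minus the product of its generators' squares); cross terms between blades sharing an index anticommute and cancel; the commuting (index-disjoint) pairs give grade-4 terms 2*c*c'*(blade product), which cancel blade by blade — e_{1} e_{2} e_{3} e_{4}: -\frac{1600}{47961} + \frac{1600}{47961} = 0 — confirming B is simple. So B^2 = -\frac{4}{9}.
B^2 = -\frac{4}{9} — the series telescopes trigonometrically here: l = \frac{2}{3}, alpha*l = \frac{3 \pi}{4}, so exp(alpha B) = cos(\frac{3 \pi}{4}) + (sin(\frac{3 \pi}{4})/(\frac{2}{3}))*B = - \frac{\sqrt{2}}{2} + (\frac{3 \sqrt{2}}{4})*B.
Answer: - \frac{\sqrt{2}}{2} + \frac{10 \sqrt{2}}{73} e_{1} e_{3} + \frac{50 \sqrt{2}}{73} e_{1} e_{4} + \frac{\sqrt{2}}{73} e_{2} e_{3} + \frac{5 \sqrt{2}}{73} e_{2} e_{4} - \frac{125 \sqrt{2}}{146} e_{3} e_{4}


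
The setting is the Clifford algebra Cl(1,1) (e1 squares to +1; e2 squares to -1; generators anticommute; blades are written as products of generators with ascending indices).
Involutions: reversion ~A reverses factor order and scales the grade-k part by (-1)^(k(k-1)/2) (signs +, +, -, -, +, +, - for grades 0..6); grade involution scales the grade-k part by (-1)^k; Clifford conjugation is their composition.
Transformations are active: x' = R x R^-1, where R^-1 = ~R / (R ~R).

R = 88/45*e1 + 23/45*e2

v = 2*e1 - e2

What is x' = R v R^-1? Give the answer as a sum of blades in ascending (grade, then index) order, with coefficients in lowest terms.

~R = 88/45*e1 + 23/45*e2, and R ~R = 481/135, so R^-1 = ~R / (481/135).
R v = 199/45 - 134/45*e1 e2
Answer: 20594/7215*e1 + 16369/7215*e2


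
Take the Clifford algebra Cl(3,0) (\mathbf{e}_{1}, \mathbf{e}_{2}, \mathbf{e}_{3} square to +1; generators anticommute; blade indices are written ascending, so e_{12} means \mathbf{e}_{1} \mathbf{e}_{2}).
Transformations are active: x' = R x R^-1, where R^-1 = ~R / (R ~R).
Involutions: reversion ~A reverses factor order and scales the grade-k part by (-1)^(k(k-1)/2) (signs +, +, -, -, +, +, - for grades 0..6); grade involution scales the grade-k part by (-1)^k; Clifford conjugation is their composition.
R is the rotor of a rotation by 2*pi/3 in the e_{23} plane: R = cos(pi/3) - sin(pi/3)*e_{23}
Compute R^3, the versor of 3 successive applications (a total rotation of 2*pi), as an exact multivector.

Rotor phase runs at HALF the rotation angle; powers of one rotor simply add phase, so after 3 steps in e_{23} the phase is 3*pi/3 = \pi and R^3 = cos(\pi) - sin(\pi)*e_{23}.
cos(\pi) = -1 and sin(\pi) = 0, so R^3 = -1. The total rotation 2*pi is 1 full turn, so every vector returns to itself, yet the rotor is -1, on the OTHER sheet of the double cover (an odd number of 2*pi turns).
Answer: -1


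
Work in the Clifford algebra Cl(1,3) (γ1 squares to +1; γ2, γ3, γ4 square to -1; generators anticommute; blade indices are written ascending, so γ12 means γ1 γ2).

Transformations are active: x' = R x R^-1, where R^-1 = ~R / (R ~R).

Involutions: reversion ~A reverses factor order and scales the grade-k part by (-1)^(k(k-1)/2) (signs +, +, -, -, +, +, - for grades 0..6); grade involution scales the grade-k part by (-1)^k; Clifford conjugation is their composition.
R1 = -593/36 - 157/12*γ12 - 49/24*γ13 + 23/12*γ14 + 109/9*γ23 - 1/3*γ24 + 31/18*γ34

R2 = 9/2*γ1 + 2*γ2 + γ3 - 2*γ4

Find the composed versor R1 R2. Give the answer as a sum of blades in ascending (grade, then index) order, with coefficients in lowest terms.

Distribute over the terms of R2 (each basis-blade product reordered to ascending indices, repeated generators contracted through their squares):
R1 (9/2*γ1) = -593/8*γ1 + 471/8*γ2 + 147/16*γ3 - 69/8*γ4 + 109/2*γ123 - 3/2*γ124 + 31/4*γ134
R1 (2*γ2) = 157/6*γ1 - 593/18*γ2 + 218/9*γ3 - 2/3*γ4 + 49/12*γ123 - 23/6*γ124 + 31/9*γ234
R1 (γ3) = 49/24*γ1 - 109/9*γ2 - 593/36*γ3 + 31/18*γ4 - 157/12*γ123 - 23/12*γ134 + 1/3*γ234
R1 (-2*γ4) = 23/6*γ1 - 2/3*γ2 + 31/9*γ3 + 593/18*γ4 + 157/6*γ124 + 49/12*γ134 - 218/9*γ234
Summing the partial products and collecting blades:
Answer: -505/12*γ1 + 947/72*γ2 + 2935/144*γ3 + 203/8*γ4 + 91/2*γ123 + 125/6*γ124 + 119/12*γ134 - 184/9*γ234


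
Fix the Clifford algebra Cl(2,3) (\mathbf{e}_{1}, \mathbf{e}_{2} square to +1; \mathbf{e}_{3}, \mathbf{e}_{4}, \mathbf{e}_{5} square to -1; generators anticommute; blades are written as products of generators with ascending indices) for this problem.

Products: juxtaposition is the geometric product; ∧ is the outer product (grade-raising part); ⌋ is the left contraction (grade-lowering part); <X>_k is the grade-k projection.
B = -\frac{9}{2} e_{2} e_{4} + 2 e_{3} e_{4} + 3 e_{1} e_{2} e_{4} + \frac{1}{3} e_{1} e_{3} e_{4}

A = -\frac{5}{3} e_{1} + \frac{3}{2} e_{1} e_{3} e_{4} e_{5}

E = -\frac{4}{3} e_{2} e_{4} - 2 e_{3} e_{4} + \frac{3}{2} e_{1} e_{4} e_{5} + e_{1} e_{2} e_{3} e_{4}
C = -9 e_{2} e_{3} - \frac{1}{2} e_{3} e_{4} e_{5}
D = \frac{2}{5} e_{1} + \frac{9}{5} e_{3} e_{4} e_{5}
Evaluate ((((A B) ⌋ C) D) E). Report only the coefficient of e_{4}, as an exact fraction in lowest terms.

step 1: \frac{1}{2} e_{5} - 3 e_{1} e_{5} - 5 e_{2} e_{4} - \frac{5}{9} e_{3} e_{4} + \frac{15}{2} e_{1} e_{2} e_{4} - \frac{10}{3} e_{1} e_{3} e_{4} + \frac{9}{2} e_{2} e_{3} e_{5} + \frac{27}{4} e_{1} e_{2} e_{3} e_{5}
step 2: -\frac{5}{18} e_{5} + \frac{1}{4} e_{3} e_{4}
step 3: -\frac{9}{20} e_{5} + \frac{1}{9} e_{1} e_{5} + \frac{1}{2} e_{3} e_{4} + \frac{1}{10} e_{1} e_{3} e_{4}
step 4: 1 + \frac{1}{5} e_{1} - \frac{1}{10} e_{2} - \frac{1}{6} e_{4} - \frac{1}{2} e_{1} e_{2} + \frac{27}{40} e_{1} e_{4} + \frac{2}{3} e_{2} e_{3} - \frac{3}{20} e_{3} e_{5} + \frac{2}{15} e_{1} e_{2} e_{3} - \frac{3}{4} e_{1} e_{3} e_{5} + \frac{3}{5} e_{2} e_{4} e_{5} + \frac{9}{10} e_{3} e_{4} e_{5} - \frac{4}{27} e_{1} e_{2} e_{4} e_{5} - \frac{2}{9} e_{1} e_{3} e_{4} e_{5} + \frac{1}{9} e_{2} e_{3} e_{4} e_{5} - \frac{9}{20} e_{1} e_{2} e_{3} e_{4} e_{5}
Answer: -\frac{1}{6}


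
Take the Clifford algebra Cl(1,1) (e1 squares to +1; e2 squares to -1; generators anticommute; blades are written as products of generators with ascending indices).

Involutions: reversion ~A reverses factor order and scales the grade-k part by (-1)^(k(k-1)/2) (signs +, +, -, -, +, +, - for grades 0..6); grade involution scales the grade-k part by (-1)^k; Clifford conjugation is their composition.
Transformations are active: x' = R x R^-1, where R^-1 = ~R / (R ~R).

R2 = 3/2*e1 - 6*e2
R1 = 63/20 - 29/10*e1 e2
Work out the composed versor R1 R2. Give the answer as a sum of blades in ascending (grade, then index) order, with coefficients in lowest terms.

Distribute over the terms of R1 (each basis-blade product reordered to ascending indices, repeated generators contracted through their squares):
(63/20) R2 = 189/40*e1 - 189/10*e2
(-29/10*e1 e2) R2 = -87/5*e1 + 87/20*e2
Summing the partial products and collecting blades:
Answer: -507/40*e1 - 291/20*e2


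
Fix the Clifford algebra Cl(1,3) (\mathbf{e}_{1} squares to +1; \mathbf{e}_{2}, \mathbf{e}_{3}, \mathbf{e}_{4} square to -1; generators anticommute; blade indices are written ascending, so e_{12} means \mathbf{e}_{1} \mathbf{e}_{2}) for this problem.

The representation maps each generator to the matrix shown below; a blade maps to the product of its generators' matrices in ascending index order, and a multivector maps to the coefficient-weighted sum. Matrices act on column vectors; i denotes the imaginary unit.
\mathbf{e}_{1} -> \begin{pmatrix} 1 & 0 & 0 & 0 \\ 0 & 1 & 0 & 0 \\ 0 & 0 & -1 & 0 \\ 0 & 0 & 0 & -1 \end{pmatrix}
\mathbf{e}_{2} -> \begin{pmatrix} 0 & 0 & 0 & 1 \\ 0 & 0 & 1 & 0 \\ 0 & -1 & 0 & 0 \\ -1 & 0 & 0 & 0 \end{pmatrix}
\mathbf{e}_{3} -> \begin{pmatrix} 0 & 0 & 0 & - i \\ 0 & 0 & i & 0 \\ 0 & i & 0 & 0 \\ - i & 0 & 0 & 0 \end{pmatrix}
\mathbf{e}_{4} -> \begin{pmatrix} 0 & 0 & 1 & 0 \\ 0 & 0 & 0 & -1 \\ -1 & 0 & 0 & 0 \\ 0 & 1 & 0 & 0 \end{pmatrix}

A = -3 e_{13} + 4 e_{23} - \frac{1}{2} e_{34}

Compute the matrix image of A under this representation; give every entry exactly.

Bivector images (products of the table entries): rho(e_{13}) = rho(\mathbf{e}_{1})rho(\mathbf{e}_{3}) = \begin{pmatrix} 0 & 0 & 0 & - i \\ 0 & 0 & i & 0 \\ 0 & - i & 0 & 0 \\ i & 0 & 0 & 0 \end{pmatrix}; rho(e_{23}) = rho(\mathbf{e}_{2})rho(\mathbf{e}_{3}) = \begin{pmatrix} - i & 0 & 0 & 0 \\ 0 & i & 0 & 0 \\ 0 & 0 & - i & 0 \\ 0 & 0 & 0 & i \end{pmatrix}; rho(e_{34}) = rho(\mathbf{e}_{3})rho(\mathbf{e}_{4}) = \begin{pmatrix} 0 & - i & 0 & 0 \\ - i & 0 & 0 & 0 \\ 0 & 0 & 0 & - i \\ 0 & 0 & - i & 0 \end{pmatrix}.
M = (-3)*rho(e_{13}) + (4)*rho(e_{23}) + (-\frac{1}{2})*rho(e_{34}), summed entrywise:
Answer: \begin{pmatrix} - 4 i & \frac{i}{2} & 0 & 3 i \\ \frac{i}{2} & 4 i & - 3 i & 0 \\ 0 & 3 i & - 4 i & \frac{i}{2} \\ - 3 i & 0 & \frac{i}{2} & 4 i \end{pmatrix}


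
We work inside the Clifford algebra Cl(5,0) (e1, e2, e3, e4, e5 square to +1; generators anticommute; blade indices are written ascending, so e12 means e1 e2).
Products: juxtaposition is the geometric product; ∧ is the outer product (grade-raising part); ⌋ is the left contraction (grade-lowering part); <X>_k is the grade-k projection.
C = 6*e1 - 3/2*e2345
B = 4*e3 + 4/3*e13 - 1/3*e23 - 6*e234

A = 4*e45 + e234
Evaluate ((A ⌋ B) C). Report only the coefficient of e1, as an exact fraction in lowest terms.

step 1: 6
step 2: 36*e1 - 9*e2345
Answer: 36


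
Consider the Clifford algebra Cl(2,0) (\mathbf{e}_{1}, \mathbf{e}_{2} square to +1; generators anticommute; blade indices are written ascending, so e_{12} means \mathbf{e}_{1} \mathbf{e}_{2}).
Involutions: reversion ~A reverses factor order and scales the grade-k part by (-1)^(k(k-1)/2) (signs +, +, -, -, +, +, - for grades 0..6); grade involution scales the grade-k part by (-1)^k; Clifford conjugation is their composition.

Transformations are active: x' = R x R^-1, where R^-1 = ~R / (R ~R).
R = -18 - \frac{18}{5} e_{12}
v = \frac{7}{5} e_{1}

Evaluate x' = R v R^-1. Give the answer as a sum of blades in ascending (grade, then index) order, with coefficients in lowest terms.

~R = -18 + \frac{18}{5} e_{12}, and R ~R = \frac{8424}{25}, so R^-1 = ~R / (\frac{8424}{25}).
R v = -\frac{126}{5} e_{1} + \frac{126}{25} e_{2}
Answer: \frac{84}{65} e_{1} - \frac{7}{13} e_{2}


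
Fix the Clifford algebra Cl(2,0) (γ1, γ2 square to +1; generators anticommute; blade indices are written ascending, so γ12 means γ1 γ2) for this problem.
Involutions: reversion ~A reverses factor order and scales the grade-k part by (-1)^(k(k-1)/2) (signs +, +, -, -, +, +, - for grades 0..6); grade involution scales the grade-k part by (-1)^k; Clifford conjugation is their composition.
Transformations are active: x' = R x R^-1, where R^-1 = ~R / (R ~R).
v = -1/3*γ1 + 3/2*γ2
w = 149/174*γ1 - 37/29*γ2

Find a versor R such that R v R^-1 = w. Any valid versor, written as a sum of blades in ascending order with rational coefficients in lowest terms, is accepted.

Reasoning: v^2 = w^2 = 85/36 since conjugation preserves the quadratic form; R = v + w = 91/174*γ1 + 13/58*γ2 is then valid when invertible, keeping its own part and reversing (v - w)/2.
Answer: 91/174*γ1 + 13/58*γ2


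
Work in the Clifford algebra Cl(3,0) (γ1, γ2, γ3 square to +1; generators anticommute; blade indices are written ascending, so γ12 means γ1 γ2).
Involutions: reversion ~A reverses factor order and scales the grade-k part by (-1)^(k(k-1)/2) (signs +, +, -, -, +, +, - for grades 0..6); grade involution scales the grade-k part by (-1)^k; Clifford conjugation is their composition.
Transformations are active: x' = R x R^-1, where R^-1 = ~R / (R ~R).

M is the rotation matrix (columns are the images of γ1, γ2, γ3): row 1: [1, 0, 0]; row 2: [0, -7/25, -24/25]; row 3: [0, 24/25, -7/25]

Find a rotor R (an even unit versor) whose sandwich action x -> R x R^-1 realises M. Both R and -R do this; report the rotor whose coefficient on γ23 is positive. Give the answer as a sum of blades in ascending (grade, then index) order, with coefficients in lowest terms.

Method: write R = a + b12*γ12 + b13*γ13 + b23*γ23 with a^2 + b12^2 + b13^2 + b23^2 = 1 (so R^-1 = ~R). Expanding the columns R e_j ~R gives tr M = 4a^2 - 1 and, from the antisymmetric part, M21 - M12 = -4a*b12, M13 - M31 = 4a*b13, M32 - M23 = -4a*b23.
Here tr M = 11/25, so a^2 = (1 + tr M)/4 = 9/25 and a = ±3/5. Taking a = 3/5: M21 - M12 = 0, M13 - M31 = 0, M32 - M23 = 48/25, giving b12 = 0, b13 = 0, b23 = -4/5, i.e. R = 3/5 - 4/5*γ23.
Its γ23 coefficient is negative, so report the other preimage -R.
Answer: -3/5 + 4/5*γ23. Why the constraint matters: R and -R act identically through the sandwich — M has trace 11/25 either way — so only the sign condition on γ23 picks one of the two preimages.


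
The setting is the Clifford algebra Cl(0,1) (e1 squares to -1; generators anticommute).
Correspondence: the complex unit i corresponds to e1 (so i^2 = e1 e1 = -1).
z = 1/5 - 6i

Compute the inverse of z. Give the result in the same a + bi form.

In blades: z = 1/5 - 6*e1.
With qbar = 1/5 + 6*e1 (scalar fixed, mapped units negated), z qbar = 901/25 (the sum of squared coefficients), so z^-1 = qbar / (901/25) = 5/901 + 150/901*e1; translating back:
Answer: 5/901 + 150/901*i


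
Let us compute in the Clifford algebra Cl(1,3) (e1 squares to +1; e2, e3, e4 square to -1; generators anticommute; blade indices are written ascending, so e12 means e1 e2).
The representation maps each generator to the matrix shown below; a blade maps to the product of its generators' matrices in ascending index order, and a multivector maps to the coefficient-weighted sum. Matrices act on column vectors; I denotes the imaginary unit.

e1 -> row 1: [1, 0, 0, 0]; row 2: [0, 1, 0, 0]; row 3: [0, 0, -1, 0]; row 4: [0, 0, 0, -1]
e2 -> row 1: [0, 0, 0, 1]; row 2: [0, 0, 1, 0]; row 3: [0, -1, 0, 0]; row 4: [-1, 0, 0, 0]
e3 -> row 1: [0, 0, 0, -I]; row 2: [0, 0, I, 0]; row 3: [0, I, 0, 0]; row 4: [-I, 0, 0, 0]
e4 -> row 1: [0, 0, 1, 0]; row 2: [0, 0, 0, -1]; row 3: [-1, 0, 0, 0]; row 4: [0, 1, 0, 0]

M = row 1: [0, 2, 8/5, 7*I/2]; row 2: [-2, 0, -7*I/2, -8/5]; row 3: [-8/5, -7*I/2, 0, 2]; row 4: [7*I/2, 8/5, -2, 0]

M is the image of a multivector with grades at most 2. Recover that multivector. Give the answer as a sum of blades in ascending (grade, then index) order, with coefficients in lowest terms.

Method: the blade images are trace-orthogonal — tr(rho(e_A) rho(e_B)^-1) = 4 if A = B and 0 otherwise — and rho(e_A)^-1 = (e_A)^2 * rho(e_A) with (e_A)^2 = +1 or -1, so the coefficient of e_A in the preimage is (e_A)^2 * tr(M rho(e_A))/4.
Nonzero projections over blades of grade <= 2: e3: (e3)^2 = -1, tr(M rho(e3)) = 14, coefficient -7/2; e4: (e4)^2 = -1, tr(M rho(e4)) = -32/5, coefficient 8/5; e24: (e24)^2 = -1, tr(M rho(e24)) = -8, coefficient 2. Every other blade of grade <= 2 projects to 0.
Answer: -7/2*e3 + 8/5*e4 + 2*e24


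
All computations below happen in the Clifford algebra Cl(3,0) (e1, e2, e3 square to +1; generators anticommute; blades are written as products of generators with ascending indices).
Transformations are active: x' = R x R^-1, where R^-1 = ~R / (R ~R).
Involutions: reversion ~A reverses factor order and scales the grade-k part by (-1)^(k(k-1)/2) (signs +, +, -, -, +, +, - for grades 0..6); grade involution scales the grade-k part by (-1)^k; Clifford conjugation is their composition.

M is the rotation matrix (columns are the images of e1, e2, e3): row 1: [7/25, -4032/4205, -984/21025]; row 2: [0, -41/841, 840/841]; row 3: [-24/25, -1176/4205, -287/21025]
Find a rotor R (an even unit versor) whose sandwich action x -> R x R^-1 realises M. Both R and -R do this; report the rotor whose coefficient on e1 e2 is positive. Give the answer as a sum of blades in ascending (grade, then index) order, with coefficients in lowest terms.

Method: write R = a + b12*e1 e2 + b13*e1 e3 + b23*e2 e3 with a^2 + b12^2 + b13^2 + b23^2 = 1 (so R^-1 = ~R). Expanding the columns R e_j ~R gives tr M = 4a^2 - 1 and, from the antisymmetric part, M21 - M12 = -4a*b12, M13 - M31 = 4a*b13, M32 - M23 = -4a*b23.
Here tr M = 183/841, so a^2 = (1 + tr M)/4 = 256/841 and a = ±16/29. Taking a = 16/29: M21 - M12 = 4032/4205, M13 - M31 = 768/841, M32 - M23 = -5376/4205, giving b12 = -63/145, b13 = 12/29, b23 = 84/145, i.e. R = 16/29 - 63/145*e1 e2 + 12/29*e1 e3 + 84/145*e2 e3.
Its e1 e2 coefficient is negative, so report the other preimage -R.
Answer: -16/29 + 63/145*e1 e2 - 12/29*e1 e3 - 84/145*e2 e3. Uniqueness: Spin(3) -> SO(3) maps R and -R to the same rotation of trace 183/841; fixing the sign of the e1 e2 coefficient removes the ambiguity.


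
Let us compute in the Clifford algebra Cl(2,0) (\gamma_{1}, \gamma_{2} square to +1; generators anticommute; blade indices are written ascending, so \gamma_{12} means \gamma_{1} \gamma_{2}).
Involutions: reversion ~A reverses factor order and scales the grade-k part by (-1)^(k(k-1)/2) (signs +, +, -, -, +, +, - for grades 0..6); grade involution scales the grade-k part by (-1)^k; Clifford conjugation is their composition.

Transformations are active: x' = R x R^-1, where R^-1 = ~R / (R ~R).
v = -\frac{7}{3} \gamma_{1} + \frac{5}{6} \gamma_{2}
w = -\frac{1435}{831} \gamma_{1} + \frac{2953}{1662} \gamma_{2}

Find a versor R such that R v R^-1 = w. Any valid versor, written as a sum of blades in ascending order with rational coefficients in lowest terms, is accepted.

Take R = v + w = -\frac{3374}{831} \gamma_{1} + \frac{723}{277} \gamma_{2}. Because q(v) = q(w) = \frac{221}{36}, conjugation by R sends v exactly to w.
Answer: -\frac{3374}{831} \gamma_{1} + \frac{723}{277} \gamma_{2}


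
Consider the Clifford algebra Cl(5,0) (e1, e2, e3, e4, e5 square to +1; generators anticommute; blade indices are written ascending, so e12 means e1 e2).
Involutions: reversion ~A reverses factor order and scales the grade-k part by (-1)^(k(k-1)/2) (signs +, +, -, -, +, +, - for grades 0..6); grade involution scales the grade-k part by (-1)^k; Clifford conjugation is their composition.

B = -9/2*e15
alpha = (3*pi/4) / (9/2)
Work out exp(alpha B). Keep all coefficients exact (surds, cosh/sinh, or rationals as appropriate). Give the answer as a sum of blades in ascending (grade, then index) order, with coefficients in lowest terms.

B^2 = (-9/2)^2*(e15)^2 = 81/4*(-1) = -81/4 (a basis 2-blade squares to minus the product of its generators' squares).
B^2 = -81/4 — B^2 < 0, so the exponential closes trigonometrically: l = 9/2, alpha*l = 3*pi/4, so exp(alpha B) = cos(3*pi/4) + (sin(3*pi/4)/(9/2))*B = -sqrt(2)/2 + (sqrt(2)/9)*B.
Answer: -sqrt(2)/2 - sqrt(2)/2*e15


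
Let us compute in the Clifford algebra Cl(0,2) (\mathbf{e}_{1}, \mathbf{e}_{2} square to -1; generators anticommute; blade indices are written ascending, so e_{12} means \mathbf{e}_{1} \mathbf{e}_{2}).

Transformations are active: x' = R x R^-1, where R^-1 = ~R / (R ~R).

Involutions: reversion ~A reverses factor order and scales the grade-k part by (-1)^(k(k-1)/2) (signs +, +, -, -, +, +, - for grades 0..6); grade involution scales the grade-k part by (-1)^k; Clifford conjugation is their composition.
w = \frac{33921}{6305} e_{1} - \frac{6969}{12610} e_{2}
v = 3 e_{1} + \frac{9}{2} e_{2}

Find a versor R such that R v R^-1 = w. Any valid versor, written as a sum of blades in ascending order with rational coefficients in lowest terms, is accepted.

Equal squares first: v^2 = w^2 = -\frac{117}{4}. Then v + w = \frac{52836}{6305} e_{1} + \frac{24888}{6305} e_{2} is a versor taking v to w, provided it is invertible.
Answer: \frac{52836}{6305} e_{1} + \frac{24888}{6305} e_{2}
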